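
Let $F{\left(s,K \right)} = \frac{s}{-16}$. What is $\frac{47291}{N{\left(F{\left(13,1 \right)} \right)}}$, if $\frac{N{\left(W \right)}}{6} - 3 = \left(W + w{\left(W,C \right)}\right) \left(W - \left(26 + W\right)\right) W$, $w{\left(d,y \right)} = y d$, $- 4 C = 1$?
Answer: $- \frac{12106496}{15165} \approx -798.32$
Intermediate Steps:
$C = - \frac{1}{4}$ ($C = \left(- \frac{1}{4}\right) 1 = - \frac{1}{4} \approx -0.25$)
$w{\left(d,y \right)} = d y$
$F{\left(s,K \right)} = - \frac{s}{16}$ ($F{\left(s,K \right)} = s \left(- \frac{1}{16}\right) = - \frac{s}{16}$)
$N{\left(W \right)} = 18 - 117 W^{2}$ ($N{\left(W \right)} = 18 + 6 \left(W + W \left(- \frac{1}{4}\right)\right) \left(W - \left(26 + W\right)\right) W = 18 + 6 \left(W - \frac{W}{4}\right) \left(-26\right) W = 18 + 6 \frac{3 W}{4} \left(-26\right) W = 18 + 6 - \frac{39 W}{2} W = 18 + 6 \left(- \frac{39 W^{2}}{2}\right) = 18 - 117 W^{2}$)
$\frac{47291}{N{\left(F{\left(13,1 \right)} \right)}} = \frac{47291}{18 - 117 \left(\left(- \frac{1}{16}\right) 13\right)^{2}} = \frac{47291}{18 - 117 \left(- \frac{13}{16}\right)^{2}} = \frac{47291}{18 - \frac{19773}{256}} = \frac{47291}{- \frac{15165}{256}} = 47291 \left(- \frac{256}{15165}\right) = - \frac{12106496}{15165}$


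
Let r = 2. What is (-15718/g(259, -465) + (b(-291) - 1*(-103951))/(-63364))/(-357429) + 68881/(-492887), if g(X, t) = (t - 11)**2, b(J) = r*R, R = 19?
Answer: -6311648738063575499/45165374277719507112 ≈ -0.13975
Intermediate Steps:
b(J) = 38 (b(J) = 2*19 = 38)
g(X, t) = (-11 + t)**2
(-15718/g(259, -465) + (b(-291) - 1*(-103951))/(-63364))/(-357429) + 68881/(-492887) = (-15718/(-11 - 465)**2 + (38 - 1*(-103951))/(-63364))/(-357429) + 68881/(-492887) = (-15718/((-476)**2) + (38 + 103951)*(-1/63364))*(-1/357429) + 68881*(-1/492887) = (-15718/226576 + 103989*(-1/63364))*(-1/357429) - 68881/492887 = (-15718*1/226576 - 103989/63364)*(-1/357429) - 68881/492887 = (-7859/113288 - 103989/63364)*(-1/357429) - 68881/492887 = -438524411/256370744*(-1/357429) - 68881/492887 = 438524411/91634338657176 - 68881/492887 = -6311648738063575499/45165374277719507112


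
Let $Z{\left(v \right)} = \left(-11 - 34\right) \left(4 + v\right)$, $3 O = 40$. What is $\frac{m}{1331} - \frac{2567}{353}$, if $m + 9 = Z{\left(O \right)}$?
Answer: $- \frac{3695194}{469843} \approx -7.8647$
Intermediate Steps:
$O = \frac{40}{3}$ ($O = \frac{1}{3} \cdot 40 = \frac{40}{3} \approx 13.333$)
$Z{\left(v \right)} = -180 - 45 v$ ($Z{\left(v \right)} = - 45 \left(4 + v\right) = -180 - 45 v$)
$m = -789$ ($m = -9 - 780 = -789$)
$\frac{m}{1331} - \frac{2567}{353} = - \frac{789}{1331} - \frac{2567}{353} = - \frac{3695194}{469843}$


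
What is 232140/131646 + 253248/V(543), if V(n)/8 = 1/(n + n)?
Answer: 754296864146/21941 ≈ 3.4378e+7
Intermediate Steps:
V(n) = 4/n (V(n) = 8/(n + n) = 8/((2*n)) = 8*(1/(2*n)) = 4/n)
232140/131646 + 253248/V(543) = 232140/131646 + 253248/((4/543)) = 232140*(1/131646) + 253248/((4*(1/543))) = 38690/21941 + 253248/(4/543) = 38690/21941 + 253248*(543/4) = 38690/21941 + 34378416 = 754296864146/21941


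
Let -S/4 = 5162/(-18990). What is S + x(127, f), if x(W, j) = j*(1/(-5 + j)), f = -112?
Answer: 84124/41145 ≈ 2.0446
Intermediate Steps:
S = 10324/9495 (S = -20648/(-18990) = -20648*(-1)/18990 = -4*(-2581/9495) = 10324/9495 ≈ 1.0873)
x(W, j) = j/(-5 + j)
S + x(127, f) = 10324/9495 - 112/(-5 - 112) = 10324/9495 - 112/(-117) = 10324/9495 - 112*(-1/117) = 10324/9495 + 112/117 = 84124/41145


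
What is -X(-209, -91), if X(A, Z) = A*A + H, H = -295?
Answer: -43386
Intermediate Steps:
X(A, Z) = -295 + A² (X(A, Z) = A*A - 295 = A² - 295 = -295 + A²)
-X(-209, -91) = -(-295 + (-209)²) = -(-295 + 43681) = -1*43386 = -43386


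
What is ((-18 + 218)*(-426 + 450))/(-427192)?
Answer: -600/53399 ≈ -0.011236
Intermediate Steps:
((-18 + 218)*(-426 + 450))/(-427192) = (200*24)*(-1/427192) = 4800*(-1/427192) = -600/53399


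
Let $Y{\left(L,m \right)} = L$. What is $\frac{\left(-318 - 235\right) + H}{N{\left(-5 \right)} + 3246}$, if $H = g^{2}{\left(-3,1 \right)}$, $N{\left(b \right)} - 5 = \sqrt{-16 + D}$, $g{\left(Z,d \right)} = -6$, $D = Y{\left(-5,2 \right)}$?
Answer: $- \frac{1680767}{10569022} + \frac{517 i \sqrt{21}}{10569022} \approx -0.15903 + 0.00022416 i$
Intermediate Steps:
$D = -5$
$N{\left(b \right)} = 5 + i \sqrt{21}$ ($N{\left(b \right)} = 5 + \sqrt{-16 - 5} = 5 + \sqrt{-21} = 5 + i \sqrt{21}$)
$H = 36$ ($H = \left(-6\right)^{2} = 36$)
$\frac{\left(-318 - 235\right) + H}{N{\left(-5 \right)} + 3246} = \frac{\left(-318 - 235\right) + 36}{\left(5 + i \sqrt{21}\right) + 3246} = \frac{-553 + 36}{3251 + i \sqrt{21}} = - \frac{517}{3251 + i \sqrt{21}}$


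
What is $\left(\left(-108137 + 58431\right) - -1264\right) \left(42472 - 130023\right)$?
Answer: $4241145542$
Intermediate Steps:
$\left(\left(-108137 + 58431\right) - -1264\right) \left(42472 - 130023\right) = \left(-49706 + \left(-220 + 1484\right)\right) \left(-87551\right) = \left(-49706 + 1264\right) \left(-87551\right) = \left(-48442\right) \left(-87551\right) = 4241145542$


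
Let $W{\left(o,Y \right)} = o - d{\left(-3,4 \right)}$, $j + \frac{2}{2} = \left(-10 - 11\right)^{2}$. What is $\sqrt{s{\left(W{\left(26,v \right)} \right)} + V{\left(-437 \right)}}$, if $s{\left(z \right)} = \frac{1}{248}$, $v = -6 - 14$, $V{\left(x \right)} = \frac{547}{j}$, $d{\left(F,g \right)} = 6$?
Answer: $\frac{\sqrt{14502730}}{3410} \approx 1.1168$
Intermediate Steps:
$j = 440$ ($j = -1 + \left(-10 - 11\right)^{2} = -1 + \left(-21\right)^{2} = -1 + 441 = 440$)
$V{\left(x \right)} = \frac{547}{440}$
$v = -20$ ($v = -6 - 14 = -20$)
$W{\left(o,Y \right)} = -6 + o$ ($W{\left(o,Y \right)} = o - 6 = -6 + o$)
$s{\left(z \right)} = \frac{1}{248}$
$\sqrt{s{\left(W{\left(26,v \right)} \right)} + V{\left(-437 \right)}} = \sqrt{\frac{1}{248} + \frac{547}{440}} = \sqrt{\frac{4253}{3410}} = \frac{\sqrt{14502730}}{3410}$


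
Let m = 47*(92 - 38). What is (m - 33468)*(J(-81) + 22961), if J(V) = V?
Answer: -707678400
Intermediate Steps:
m = 2538 (m = 47*54 = 2538)
(m - 33468)*(J(-81) + 22961) = (2538 - 33468)*(-81 + 22961) = -30930*22880 = -707678400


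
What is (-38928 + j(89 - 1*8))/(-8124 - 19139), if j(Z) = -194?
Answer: 39122/27263 ≈ 1.4350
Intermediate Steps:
(-38928 + j(89 - 1*8))/(-8124 - 19139) = (-38928 - 194)/(-8124 - 19139) = -39122/(-27263) = -39122*(-1/27263) = 39122/27263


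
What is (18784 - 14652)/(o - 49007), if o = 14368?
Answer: -4132/34639 ≈ -0.11929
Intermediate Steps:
(18784 - 14652)/(o - 49007) = (18784 - 14652)/(14368 - 49007) = 4132/(-34639) = 4132*(-1/34639) = -4132/34639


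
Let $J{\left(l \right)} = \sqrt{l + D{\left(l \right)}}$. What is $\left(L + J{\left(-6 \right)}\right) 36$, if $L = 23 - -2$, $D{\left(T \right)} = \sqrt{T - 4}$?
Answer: $900 + 36 \sqrt{-6 + i \sqrt{10}} \approx 922.52 + 91.011 i$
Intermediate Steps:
$D{\left(T \right)} = \sqrt{-4 + T}$
$L = 25$ ($L = 23 + 2 = 25$)
$J{\left(l \right)} = \sqrt{l + \sqrt{-4 + l}}$
$\left(L + J{\left(-6 \right)}\right) 36 = \left(25 + \sqrt{-6 + \sqrt{-4 - 6}}\right) 36 = \left(25 + \sqrt{-6 + \sqrt{-10}}\right) 36 = \left(25 + \sqrt{-6 + i \sqrt{10}}\right) 36 = 900 + 36 \sqrt{-6 + i \sqrt{10}}$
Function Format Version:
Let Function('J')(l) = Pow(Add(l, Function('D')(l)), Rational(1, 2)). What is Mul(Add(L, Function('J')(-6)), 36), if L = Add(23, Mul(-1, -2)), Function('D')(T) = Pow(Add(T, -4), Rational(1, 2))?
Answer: Add(900, Mul(36, Pow(Add(-6, Mul(I, Pow(10, Rational(1, 2)))), Rational(1, 2)))) ≈ Add(922.52, Mul(91.011, I))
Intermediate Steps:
Function('D')(T) = Pow(Add(-4, T), Rational(1, 2))
L = 25 (L = Add(23, 2) = 25)
Function('J')(l) = Pow(Add(l, Pow(Add(-4, l), Rational(1, 2))), Rational(1, 2))
Mul(Add(L, Function('J')(-6)), 36) = Mul(Add(25, Pow(Add(-6, Pow(Add(-4, -6), Rational(1, 2))), Rational(1, 2))), 36) = Mul(Add(25, Pow(Add(-6, Pow(-10, Rational(1, 2))), Rational(1, 2))), 36) = Mul(Add(25, Pow(Add(-6, Mul(I, Pow(10, Rational(1, 2)))), Rational(1, 2))), 36) = Add(900, Mul(36, Pow(Add(-6, Mul(I, Pow(10, Rational(1, 2)))), Rational(1, 2))))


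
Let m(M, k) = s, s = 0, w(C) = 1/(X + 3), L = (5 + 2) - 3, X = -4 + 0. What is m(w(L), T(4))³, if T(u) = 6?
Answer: 0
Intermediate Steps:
X = -4
L = 4 (L = 7 - 3 = 4)
w(C) = -1 (w(C) = 1/(-4 + 3) = 1/(-1) = -1)
m(M, k) = 0
m(w(L), T(4))³ = 0³ = 0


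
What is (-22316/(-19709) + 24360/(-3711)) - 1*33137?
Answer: -808013585709/24380033 ≈ -33142.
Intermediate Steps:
(-22316/(-19709) + 24360/(-3711)) - 1*33137 = (-22316*(-1/19709) + 24360*(-1/3711)) - 33137 = (22316/19709 - 8120/1237) - 33137 = -132432188/24380033 - 33137 = -808013585709/24380033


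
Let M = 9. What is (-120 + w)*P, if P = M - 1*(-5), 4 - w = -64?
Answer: -728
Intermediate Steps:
w = 68 (w = 4 - 1*(-64) = 4 + 64 = 68)
P = 14 (P = 9 - 1*(-5) = 9 + 5 = 14)
(-120 + w)*P = (-120 + 68)*14 = -52*14 = -728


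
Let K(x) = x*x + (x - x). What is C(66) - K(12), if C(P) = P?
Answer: -78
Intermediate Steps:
K(x) = x² (K(x) = x² + 0 = x²)
C(66) - K(12) = 66 - 1*12² = 66 - 1*144 = 66 - 144 = -78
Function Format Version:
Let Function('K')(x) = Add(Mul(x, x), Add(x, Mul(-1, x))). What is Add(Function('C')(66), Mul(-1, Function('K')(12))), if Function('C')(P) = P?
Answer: -78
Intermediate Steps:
Function('K')(x) = Pow(x, 2) (Function('K')(x) = Add(Pow(x, 2), 0) = Pow(x, 2))
Add(Function('C')(66), Mul(-1, Function('K')(12))) = Add(66, Mul(-1, Pow(12, 2))) = Add(66, Mul(-1, 144)) = Add(66, -144) = -78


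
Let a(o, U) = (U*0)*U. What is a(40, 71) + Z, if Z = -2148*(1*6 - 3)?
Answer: -6444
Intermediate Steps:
Z = -6444 (Z = -2148*(6 - 3) = -2148*3 = -6444)
a(o, U) = 0 (a(o, U) = 0*U = 0)
a(40, 71) + Z = 0 - 6444 = -6444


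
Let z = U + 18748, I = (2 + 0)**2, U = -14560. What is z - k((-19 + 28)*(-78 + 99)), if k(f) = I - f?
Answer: 4373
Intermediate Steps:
I = 4 (I = 2**2 = 4)
z = 4188 (z = -14560 + 18748 = 4188)
k(f) = 4 - f
z - k((-19 + 28)*(-78 + 99)) = 4188 - (4 - (-19 + 28)*(-78 + 99)) = 4188 - (4 - 9*21) = 4188 - (4 - 1*189) = 4188 - (4 - 189) = 4188 - 1*(-185) = 4188 + 185 = 4373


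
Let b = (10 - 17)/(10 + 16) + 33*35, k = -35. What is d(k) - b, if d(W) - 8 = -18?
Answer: -30283/26 ≈ -1164.7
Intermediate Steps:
d(W) = -10 (d(W) = 8 - 18 = -10)
b = 30023/26 (b = -7/26 + 1155 = 30023/26 ≈ 1154.7)
d(k) - b = -10 - 1*30023/26 = -10 - 30023/26 = -30283/26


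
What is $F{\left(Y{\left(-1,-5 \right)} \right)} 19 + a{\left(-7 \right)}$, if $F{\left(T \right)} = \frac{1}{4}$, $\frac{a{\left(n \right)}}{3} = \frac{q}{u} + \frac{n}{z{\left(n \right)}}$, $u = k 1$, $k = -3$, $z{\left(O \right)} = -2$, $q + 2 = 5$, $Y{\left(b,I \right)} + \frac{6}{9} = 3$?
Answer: $\frac{49}{4} \approx 12.25$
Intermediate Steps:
$Y{\left(b,I \right)} = \frac{7}{3}$ ($Y{\left(b,I \right)} = - \frac{2}{3} + 3 = \frac{7}{3}$)
$q = 3$ ($q = -2 + 5 = 3$)
$u = -3$ ($u = \left(-3\right) 1 = -3$)
$a{\left(n \right)} = -3 - \frac{3 n}{2}$ ($a{\left(n \right)} = 3 \left(\frac{3}{-3} + \frac{n}{-2}\right) = 3 \left(3 \left(- \frac{1}{3}\right) + n \left(- \frac{1}{2}\right)\right) = 3 \left(-1 - \frac{n}{2}\right) = -3 - \frac{3 n}{2}$)
$F{\left(T \right)} = \frac{1}{4}$
$F{\left(Y{\left(-1,-5 \right)} \right)} 19 + a{\left(-7 \right)} = \frac{1}{4} \cdot 19 - - \frac{15}{2} = \frac{19}{4} + \left(-3 + \frac{21}{2}\right) = \frac{19}{4} + \frac{15}{2} = \frac{49}{4}$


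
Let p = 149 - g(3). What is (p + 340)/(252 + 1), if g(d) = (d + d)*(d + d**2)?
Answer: 417/253 ≈ 1.6482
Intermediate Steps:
g(d) = 2*d*(d + d**2) (g(d) = (2*d)*(d + d**2) = 2*d*(d + d**2))
p = 77 (p = 149 - 2*3**2*(1 + 3) = 149 - 2*9*4 = 149 - 1*72 = 149 - 72 = 77)
(p + 340)/(252 + 1) = (77 + 340)/(252 + 1) = 417/253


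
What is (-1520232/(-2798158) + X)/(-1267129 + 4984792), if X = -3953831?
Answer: -5531721161533/5201304232377 ≈ -1.0635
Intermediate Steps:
(-1520232/(-2798158) + X)/(-1267129 + 4984792) = (-1520232/(-2798158) - 3953831)/(-1267129 + 4984792) = (-1520232*(-1/2798158) - 3953831)/3717663 = (760116/1399079 - 3953831)*(1/3717663) = -5531721161533/1399079*1/3717663 = -5531721161533/5201304232377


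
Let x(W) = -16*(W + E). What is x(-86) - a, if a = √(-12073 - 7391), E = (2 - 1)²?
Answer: 1360 - 2*I*√4866 ≈ 1360.0 - 139.51*I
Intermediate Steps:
E = 1 (E = 1² = 1)
a = 2*I*√4866 (a = √(-19464) = 2*I*√4866 ≈ 139.51*I)
x(W) = -16 - 16*W (x(W) = -16*(W + 1) = -16*(1 + W) = -16 - 16*W)
x(-86) - a = (-16 - 16*(-86)) - 2*I*√4866 = (-16 + 1376) - 2*I*√4866 = 1360 - 2*I*√4866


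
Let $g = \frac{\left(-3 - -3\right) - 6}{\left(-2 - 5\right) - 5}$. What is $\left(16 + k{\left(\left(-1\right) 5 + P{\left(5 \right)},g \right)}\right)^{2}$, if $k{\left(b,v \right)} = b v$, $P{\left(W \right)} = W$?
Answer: $256$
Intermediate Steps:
$g = \frac{1}{2}$ ($g = \frac{\left(-3 + 3\right) - 6}{-7 - 5} = \frac{0 - 6}{-12} = \left(-6\right) \left(- \frac{1}{12}\right) = \frac{1}{2} \approx 0.5$)
$\left(16 + k{\left(\left(-1\right) 5 + P{\left(5 \right)},g \right)}\right)^{2} = \left(16 + \left(\left(-1\right) 5 + 5\right) \frac{1}{2}\right)^{2} = \left(16 + \left(-5 + 5\right) \frac{1}{2}\right)^{2} = \left(16 + 0 \cdot \frac{1}{2}\right)^{2} = \left(16 + 0\right)^{2} = 16^{2} = 256$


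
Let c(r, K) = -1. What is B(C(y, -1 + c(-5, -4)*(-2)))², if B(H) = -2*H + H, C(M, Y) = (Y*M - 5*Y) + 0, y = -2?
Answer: 49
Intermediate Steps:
C(M, Y) = -5*Y + M*Y (C(M, Y) = (M*Y - 5*Y) + 0 = (-5*Y + M*Y) + 0 = -5*Y + M*Y)
B(H) = -H
B(C(y, -1 + c(-5, -4)*(-2)))² = (-(-1 - 1*(-2))*(-5 - 2))² = (-(-1 + 2)*(-7))² = (-(-7))² = (-1*(-7))² = 7² = 49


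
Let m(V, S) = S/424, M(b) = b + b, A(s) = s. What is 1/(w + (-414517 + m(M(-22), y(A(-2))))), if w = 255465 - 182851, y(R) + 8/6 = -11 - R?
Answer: -1272/434900647 ≈ -2.9248e-6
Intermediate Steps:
M(b) = 2*b
y(R) = -37/3 - R (y(R) = -4/3 + (-11 - R) = -37/3 - R)
m(V, S) = S/424 (m(V, S) = S*(1/424) = S/424)
w = 72614
1/(w + (-414517 + m(M(-22), y(A(-2))))) = 1/(72614 + (-414517 + (-37/3 - 1*(-2))/424)) = 1/(72614 + (-414517 + (-37/3 + 2)/424)) = 1/(72614 + (-414517 + (1/424)*(-31/3))) = 1/(72614 + (-414517 - 31/1272)) = 1/(72614 - 527265655/1272) = 1/(-434900647/1272) = -1272/434900647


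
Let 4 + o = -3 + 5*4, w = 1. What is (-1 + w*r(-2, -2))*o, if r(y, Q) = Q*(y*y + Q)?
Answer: -65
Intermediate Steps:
r(y, Q) = Q*(Q + y**2) (r(y, Q) = Q*(y**2 + Q) = Q*(Q + y**2))
o = 13 (o = -4 + (-3 + 5*4) = -4 + (-3 + 20) = -4 + 17 = 13)
(-1 + w*r(-2, -2))*o = (-1 + 1*(-2*(-2 + (-2)**2)))*13 = (-1 + 1*(-2*(-2 + 4)))*13 = (-1 + 1*(-2*2))*13 = (-1 + 1*(-4))*13 = (-1 - 4)*13 = -5*13 = -65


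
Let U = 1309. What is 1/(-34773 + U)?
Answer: -1/33464 ≈ -2.9883e-5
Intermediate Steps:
1/(-34773 + U) = 1/(-34773 + 1309) = 1/(-33464) = -1/33464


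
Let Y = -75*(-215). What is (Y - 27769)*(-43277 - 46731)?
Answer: 1048053152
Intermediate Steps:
Y = 16125
(Y - 27769)*(-43277 - 46731) = (16125 - 27769)*(-43277 - 46731) = -11644*(-90008) = 1048053152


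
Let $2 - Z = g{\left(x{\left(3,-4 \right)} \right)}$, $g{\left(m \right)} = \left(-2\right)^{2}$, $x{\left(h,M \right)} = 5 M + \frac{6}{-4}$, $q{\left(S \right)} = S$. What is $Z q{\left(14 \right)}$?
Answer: $-28$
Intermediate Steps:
$x{\left(h,M \right)} = - \frac{3}{2} + 5 M$ ($x{\left(h,M \right)} = 5 M + 6 \left(- \frac{1}{4}\right) = 5 M - \frac{3}{2} = - \frac{3}{2} + 5 M$)
$g{\left(m \right)} = 4$
$Z = -2$ ($Z = 2 - 4 = -2$)
$Z q{\left(14 \right)} = \left(-2\right) 14 = -28$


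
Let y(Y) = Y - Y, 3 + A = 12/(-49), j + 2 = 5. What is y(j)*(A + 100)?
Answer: 0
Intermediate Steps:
j = 3 (j = -2 + 5 = 3)
A = -159/49 (A = -3 + 12/(-49) = -3 + 12*(-1/49) = -3 - 12/49 = -159/49 ≈ -3.2449)
y(Y) = 0
y(j)*(A + 100) = 0*(-159/49 + 100) = 0*(4741/49) = 0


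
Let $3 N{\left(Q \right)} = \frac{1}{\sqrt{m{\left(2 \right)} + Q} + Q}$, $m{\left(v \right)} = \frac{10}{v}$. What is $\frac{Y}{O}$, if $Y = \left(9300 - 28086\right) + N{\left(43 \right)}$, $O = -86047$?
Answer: $\frac{101500715}{464911941} + \frac{4 \sqrt{3}}{464911941} \approx 0.21832$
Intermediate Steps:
$N{\left(Q \right)} = \frac{1}{3 \left(Q + \sqrt{5 + Q}\right)}$ ($N{\left(Q \right)} = \frac{1}{3 \left(\sqrt{\frac{10}{2} + Q} + Q\right)} = \frac{1}{3 \left(\sqrt{10 \cdot \frac{1}{2} + Q} + Q\right)} = \frac{1}{3 \left(\sqrt{5 + Q} + Q\right)} = \frac{1}{3 \left(Q + \sqrt{5 + Q}\right)}$)
$Y = -18786 + \frac{1}{3 \left(43 + 4 \sqrt{3}\right)}$ ($Y = \left(9300 - 28086\right) + \frac{1}{3 \left(43 + \sqrt{5 + 43}\right)} = -18786 + \frac{1}{3 \left(43 + \sqrt{48}\right)} = -18786 + \frac{1}{3 \left(43 + 4 \sqrt{3}\right)} \approx -18786.0$)
$\frac{Y}{O} = \frac{- \frac{101500715}{5403} - \frac{4 \sqrt{3}}{5403}}{-86047} = \left(- \frac{101500715}{5403} - \frac{4 \sqrt{3}}{5403}\right) \left(- \frac{1}{86047}\right) = \frac{101500715}{464911941} + \frac{4 \sqrt{3}}{464911941}$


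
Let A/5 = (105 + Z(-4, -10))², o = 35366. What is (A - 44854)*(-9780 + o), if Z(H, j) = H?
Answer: 157379486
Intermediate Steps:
A = 51005 (A = 5*(105 - 4)² = 5*101² = 5*10201 = 51005)
(A - 44854)*(-9780 + o) = (51005 - 44854)*(-9780 + 35366) = 6151*25586 = 157379486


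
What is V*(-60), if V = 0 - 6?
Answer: 360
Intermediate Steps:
V = -6
V*(-60) = -6*(-60) = 360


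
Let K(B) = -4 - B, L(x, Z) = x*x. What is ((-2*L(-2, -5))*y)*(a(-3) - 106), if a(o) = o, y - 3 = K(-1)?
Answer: 0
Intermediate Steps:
L(x, Z) = x²
y = 0 (y = 3 + (-4 - 1*(-1)) = 3 + (-4 + 1) = 3 - 3 = 0)
((-2*L(-2, -5))*y)*(a(-3) - 106) = (-2*(-2)²*0)*(-3 - 106) = (-2*4*0)*(-109) = -8*0*(-109) = 0*(-109) = 0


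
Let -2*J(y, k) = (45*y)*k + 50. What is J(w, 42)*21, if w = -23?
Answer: 455910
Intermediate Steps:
J(y, k) = -25 - 45*k*y/2 (J(y, k) = -((45*y)*k + 50)/2 = -(45*k*y + 50)/2 = -(50 + 45*k*y)/2 = -25 - 45*k*y/2)
J(w, 42)*21 = (-25 - 45/2*42*(-23))*21 = (-25 + 21735)*21 = 21710*21 = 455910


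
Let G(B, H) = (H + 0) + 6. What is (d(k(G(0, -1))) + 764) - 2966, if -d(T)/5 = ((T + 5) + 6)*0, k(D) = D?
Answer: -2202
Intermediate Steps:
G(B, H) = 6 + H (G(B, H) = H + 6 = 6 + H)
d(T) = 0 (d(T) = -5*((T + 5) + 6)*0 = -5*((5 + T) + 6)*0 = -5*(11 + T)*0 = -5*0 = 0)
(d(k(G(0, -1))) + 764) - 2966 = (0 + 764) - 2966 = 764 - 2966 = -2202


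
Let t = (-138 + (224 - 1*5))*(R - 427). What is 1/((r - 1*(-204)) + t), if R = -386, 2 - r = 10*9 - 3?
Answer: -1/65734 ≈ -1.5213e-5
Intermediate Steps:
r = -85 (r = 2 - (10*9 - 3) = 2 - (90 - 3) = 2 - 1*87 = 2 - 87 = -85)
t = -65853 (t = (-138 + (224 - 1*5))*(-386 - 427) = (-138 + (224 - 5))*(-813) = (-138 + 219)*(-813) = 81*(-813) = -65853)
1/((r - 1*(-204)) + t) = 1/((-85 - 1*(-204)) - 65853) = 1/((-85 + 204) - 65853) = 1/(119 - 65853) = 1/(-65734) = -1/65734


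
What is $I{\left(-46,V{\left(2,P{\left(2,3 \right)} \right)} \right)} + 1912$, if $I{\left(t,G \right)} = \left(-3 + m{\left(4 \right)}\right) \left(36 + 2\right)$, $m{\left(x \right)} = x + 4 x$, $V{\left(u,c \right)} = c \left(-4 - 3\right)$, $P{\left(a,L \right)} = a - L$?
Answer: $2558$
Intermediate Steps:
$V{\left(u,c \right)} = - 7 c$ ($V{\left(u,c \right)} = c \left(-7\right) = - 7 c$)
$m{\left(x \right)} = 5 x$
$I{\left(t,G \right)} = 646$ ($I{\left(t,G \right)} = \left(-3 + 5 \cdot 4\right) \left(36 + 2\right) = \left(-3 + 20\right) 38 = 17 \cdot 38 = 646$)
$I{\left(-46,V{\left(2,P{\left(2,3 \right)} \right)} \right)} + 1912 = 646 + 1912 = 2558$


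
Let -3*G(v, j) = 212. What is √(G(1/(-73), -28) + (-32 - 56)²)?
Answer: 2*√17265/3 ≈ 87.598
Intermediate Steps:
G(v, j) = -212/3 (G(v, j) = -⅓*212 = -212/3)
√(G(1/(-73), -28) + (-32 - 56)²) = √(-212/3 + (-32 - 56)²) = √(-212/3 + (-88)²) = √(-212/3 + 7744) = √(23020/3) = 2*√17265/3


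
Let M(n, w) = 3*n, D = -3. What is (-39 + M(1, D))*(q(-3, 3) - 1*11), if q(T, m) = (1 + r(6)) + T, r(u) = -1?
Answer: 504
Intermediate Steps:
q(T, m) = T (q(T, m) = (1 - 1) + T = 0 + T = T)
(-39 + M(1, D))*(q(-3, 3) - 1*11) = (-39 + 3*1)*(-3 - 1*11) = (-39 + 3)*(-3 - 11) = -36*(-14) = 504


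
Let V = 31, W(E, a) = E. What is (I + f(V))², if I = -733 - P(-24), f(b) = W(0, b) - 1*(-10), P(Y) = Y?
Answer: 488601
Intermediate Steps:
f(b) = 10 (f(b) = 0 - 1*(-10) = 0 + 10 = 10)
I = -709 (I = -733 - 1*(-24) = -733 + 24 = -709)
(I + f(V))² = (-709 + 10)² = (-699)² = 488601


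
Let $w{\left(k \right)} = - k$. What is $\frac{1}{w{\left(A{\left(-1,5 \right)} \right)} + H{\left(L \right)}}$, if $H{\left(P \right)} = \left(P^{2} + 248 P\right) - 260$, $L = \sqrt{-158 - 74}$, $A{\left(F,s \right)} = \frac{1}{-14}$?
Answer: $- \frac{96418}{2844140657} - \frac{97216 i \sqrt{58}}{2844140657} \approx -3.3901 \cdot 10^{-5} - 0.00026032 i$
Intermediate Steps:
$A{\left(F,s \right)} = - \frac{1}{14}$
$L = 2 i \sqrt{58}$ ($L = \sqrt{-232} = 2 i \sqrt{58} \approx 15.232 i$)
$H{\left(P \right)} = -260 + P^{2} + 248 P$
$\frac{1}{w{\left(A{\left(-1,5 \right)} \right)} + H{\left(L \right)}} = \frac{1}{\left(-1\right) \left(- \frac{1}{14}\right) + \left(-260 + \left(2 i \sqrt{58}\right)^{2} + 248 \cdot 2 i \sqrt{58}\right)} = \frac{1}{\frac{1}{14} - \left(492 - 496 i \sqrt{58}\right)} = \frac{1}{- \frac{6887}{14} + 496 i \sqrt{58}}$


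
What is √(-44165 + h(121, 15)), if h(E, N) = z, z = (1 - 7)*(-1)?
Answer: I*√44159 ≈ 210.14*I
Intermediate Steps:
z = 6 (z = -6*(-1) = 6)
h(E, N) = 6
√(-44165 + h(121, 15)) = √(-44165 + 6) = √(-44159) = I*√44159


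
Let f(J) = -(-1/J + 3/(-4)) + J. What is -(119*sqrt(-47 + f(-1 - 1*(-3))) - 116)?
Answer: 116 - 595*I*sqrt(7)/2 ≈ 116.0 - 787.11*I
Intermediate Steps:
f(J) = 3/4 + J + 1/J (f(J) = -(-1/J + 3*(-1/4)) + J = -(-1/J - 3/4) + J = -(-3/4 - 1/J) + J = (3/4 + 1/J) + J = 3/4 + J + 1/J)
-(119*sqrt(-47 + f(-1 - 1*(-3))) - 116) = -(119*sqrt(-47 + (3/4 + (-1 - 1*(-3)) + 1/(-1 - 1*(-3)))) - 116) = -(119*sqrt(-47 + (3/4 + (-1 + 3) + 1/(-1 + 3))) - 116) = -(119*sqrt(-47 + (3/4 + 2 + 1/2)) - 116) = -(119*sqrt(-47 + 13/4) - 116) = -(119*sqrt(-175/4) - 116) = -(119*(5*I*sqrt(7)/2) - 116) = -(595*I*sqrt(7)/2 - 116) = -(-116 + 595*I*sqrt(7)/2) = 116 - 595*I*sqrt(7)/2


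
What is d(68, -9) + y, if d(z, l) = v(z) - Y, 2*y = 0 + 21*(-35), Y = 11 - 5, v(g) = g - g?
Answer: -747/2 ≈ -373.50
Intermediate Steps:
v(g) = 0
Y = 6
y = -735/2 (y = (0 + 21*(-35))/2 = (0 - 735)/2 = (1/2)*(-735) = -735/2 ≈ -367.50)
d(z, l) = -6 (d(z, l) = 0 - 1*6 = 0 - 6 = -6)
d(68, -9) + y = -6 - 735/2 = -747/2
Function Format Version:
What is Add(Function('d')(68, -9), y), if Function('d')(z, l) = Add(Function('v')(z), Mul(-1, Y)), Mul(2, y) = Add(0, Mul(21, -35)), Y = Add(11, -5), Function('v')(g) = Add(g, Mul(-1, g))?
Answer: Rational(-747, 2) ≈ -373.50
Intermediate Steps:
Function('v')(g) = 0
Y = 6
y = Rational(-735, 2) (y = Mul(Rational(1, 2), Add(0, Mul(21, -35))) = Mul(Rational(1, 2), Add(0, -735)) = Mul(Rational(1, 2), -735) = Rational(-735, 2) ≈ -367.50)
Function('d')(z, l) = -6 (Function('d')(z, l) = Add(0, Mul(-1, 6)) = Add(0, -6) = -6)
Add(Function('d')(68, -9), y) = Add(-6, Rational(-735, 2)) = Rational(-747, 2)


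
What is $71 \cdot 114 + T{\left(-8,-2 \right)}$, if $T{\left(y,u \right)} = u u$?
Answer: $8098$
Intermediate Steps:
$T{\left(y,u \right)} = u^{2}$
$71 \cdot 114 + T{\left(-8,-2 \right)} = 71 \cdot 114 + \left(-2\right)^{2} = 8094 + 4 = 8098$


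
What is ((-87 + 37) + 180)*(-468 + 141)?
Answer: -42510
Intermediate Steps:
((-87 + 37) + 180)*(-468 + 141) = (-50 + 180)*(-327) = 130*(-327) = -42510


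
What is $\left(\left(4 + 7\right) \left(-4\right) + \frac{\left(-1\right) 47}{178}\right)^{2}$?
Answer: $\frac{62078641}{31684} \approx 1959.3$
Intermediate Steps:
$\left(\left(4 + 7\right) \left(-4\right) + \frac{\left(-1\right) 47}{178}\right)^{2} = \left(11 \left(-4\right) - \frac{47}{178}\right)^{2} = \left(-44 - \frac{47}{178}\right)^{2} = \left(- \frac{7879}{178}\right)^{2} = \frac{62078641}{31684}$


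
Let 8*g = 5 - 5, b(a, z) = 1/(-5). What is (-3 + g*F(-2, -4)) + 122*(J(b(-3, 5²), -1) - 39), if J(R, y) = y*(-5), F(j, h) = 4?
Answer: -4151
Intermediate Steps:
b(a, z) = -⅕
J(R, y) = -5*y
g = 0 (g = (5 - 5)/8 = (⅛)*0 = 0)
(-3 + g*F(-2, -4)) + 122*(J(b(-3, 5²), -1) - 39) = (-3 + 0*4) + 122*(-5*(-1) - 39) = (-3 + 0) + 122*(5 - 39) = -3 + 122*(-34) = -3 - 4148 = -4151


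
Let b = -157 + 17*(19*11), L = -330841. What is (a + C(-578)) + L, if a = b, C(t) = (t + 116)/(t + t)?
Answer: -189262979/578 ≈ -3.2744e+5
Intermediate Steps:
C(t) = (116 + t)/(2*t) (C(t) = (116 + t)/((2*t)) = (116 + t)*(1/(2*t)) = (116 + t)/(2*t))
b = 3396 (b = -157 + 17*209 = -157 + 3553 = 3396)
a = 3396
(a + C(-578)) + L = (3396 + (½)*(116 - 578)/(-578)) - 330841 = (3396 + (½)*(-1/578)*(-462)) - 330841 = (3396 + 231/578) - 330841 = 1963119/578 - 330841 = -189262979/578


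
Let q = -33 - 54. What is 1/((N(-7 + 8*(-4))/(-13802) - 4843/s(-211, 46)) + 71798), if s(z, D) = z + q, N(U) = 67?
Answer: 15347/1102133246 ≈ 1.3925e-5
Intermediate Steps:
q = -87
s(z, D) = -87 + z (s(z, D) = z - 87 = -87 + z)
1/((N(-7 + 8*(-4))/(-13802) - 4843/s(-211, 46)) + 71798) = 1/((67/(-13802) - 4843/(-87 - 211)) + 71798) = 1/((67*(-1/13802) - 4843/(-298)) + 71798) = 1/((-1/206 - 4843*(-1/298)) + 71798) = 1/((-1/206 + 4843/298) + 71798) = 1/(249340/15347 + 71798) = 1/(1102133246/15347) = 15347/1102133246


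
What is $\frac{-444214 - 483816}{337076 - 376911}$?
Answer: $\frac{185606}{7967} \approx 23.297$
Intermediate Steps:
$\frac{-444214 - 483816}{337076 - 376911} = - \frac{928030}{-39835} = \left(-928030\right) \left(- \frac{1}{39835}\right) = \frac{185606}{7967}$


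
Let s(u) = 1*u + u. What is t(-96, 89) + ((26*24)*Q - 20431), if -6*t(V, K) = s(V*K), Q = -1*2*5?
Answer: -23823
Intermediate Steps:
Q = -10 (Q = -2*5 = -10)
s(u) = 2*u (s(u) = u + u = 2*u)
t(V, K) = -K*V/3 (t(V, K) = -V*K/3 = -K*V/3)
t(-96, 89) + ((26*24)*Q - 20431) = -1/3*89*(-96) + ((26*24)*(-10) - 20431) = 2848 + (624*(-10) - 20431) = 2848 + (-6240 - 20431) = 2848 - 26671 = -23823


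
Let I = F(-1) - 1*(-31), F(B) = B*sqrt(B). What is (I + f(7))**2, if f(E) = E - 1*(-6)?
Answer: (44 - I)**2 ≈ 1935.0 - 88.0*I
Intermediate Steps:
F(B) = B**(3/2)
f(E) = 6 + E (f(E) = E + 6 = 6 + E)
I = 31 - I (I = (-1)**(3/2) - 1*(-31) = -I + 31 = 31 - I ≈ 31.0 - 1.0*I)
(I + f(7))**2 = ((31 - I) + (6 + 7))**2 = ((31 - I) + 13)**2 = (44 - I)**2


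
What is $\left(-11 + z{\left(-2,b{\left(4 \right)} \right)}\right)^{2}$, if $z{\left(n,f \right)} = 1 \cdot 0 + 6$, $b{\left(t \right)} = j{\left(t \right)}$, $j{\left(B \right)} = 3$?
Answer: $25$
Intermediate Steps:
$b{\left(t \right)} = 3$
$z{\left(n,f \right)} = 6$ ($z{\left(n,f \right)} = 0 + 6 = 6$)
$\left(-11 + z{\left(-2,b{\left(4 \right)} \right)}\right)^{2} = \left(-11 + 6\right)^{2} = \left(-5\right)^{2} = 25$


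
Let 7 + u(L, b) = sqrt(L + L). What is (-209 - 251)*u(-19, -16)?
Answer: 3220 - 460*I*sqrt(38) ≈ 3220.0 - 2835.6*I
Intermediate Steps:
u(L, b) = -7 + sqrt(2)*sqrt(L) (u(L, b) = -7 + sqrt(L + L) = -7 + sqrt(2*L) = -7 + sqrt(2)*sqrt(L))
(-209 - 251)*u(-19, -16) = (-209 - 251)*(-7 + sqrt(2)*sqrt(-19)) = -460*(-7 + sqrt(2)*(I*sqrt(19))) = -460*(-7 + I*sqrt(38)) = 3220 - 460*I*sqrt(38)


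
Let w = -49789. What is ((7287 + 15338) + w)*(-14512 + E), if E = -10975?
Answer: 692328868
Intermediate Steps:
((7287 + 15338) + w)*(-14512 + E) = ((7287 + 15338) - 49789)*(-14512 - 10975) = (22625 - 49789)*(-25487) = -27164*(-25487) = 692328868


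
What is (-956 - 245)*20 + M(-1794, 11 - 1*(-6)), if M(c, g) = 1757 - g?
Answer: -22280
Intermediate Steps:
(-956 - 245)*20 + M(-1794, 11 - 1*(-6)) = (-956 - 245)*20 + (1757 - (11 - 1*(-6))) = -1201*20 + (1757 - (11 + 6)) = -24020 + (1757 - 1*17) = -24020 + (1757 - 17) = -24020 + 1740 = -22280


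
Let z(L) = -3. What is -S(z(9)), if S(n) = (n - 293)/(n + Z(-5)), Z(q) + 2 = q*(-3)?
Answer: 148/5 ≈ 29.600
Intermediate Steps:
Z(q) = -2 - 3*q (Z(q) = -2 + q*(-3) = -2 - 3*q)
S(n) = (-293 + n)/(13 + n) (S(n) = (n - 293)/(n + (-2 - 3*(-5))) = (-293 + n)/(n + (-2 + 15)) = (-293 + n)/(n + 13) = (-293 + n)/(13 + n))
-S(z(9)) = -(-293 - 3)/(13 - 3) = -(-296)/10 = -1*(-148/5) = 148/5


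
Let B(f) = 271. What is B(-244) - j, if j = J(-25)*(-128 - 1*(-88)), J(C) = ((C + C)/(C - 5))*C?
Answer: -4187/3 ≈ -1395.7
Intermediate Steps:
J(C) = 2*C**2/(-5 + C) (J(C) = ((2*C)/(-5 + C))*C = (2*C/(-5 + C))*C = 2*C**2/(-5 + C))
j = 5000/3 (j = (2*(-25)**2/(-5 - 25))*(-128 - 1*(-88)) = (2*625/(-30))*(-128 + 88) = (2*625*(-1/30))*(-40) = -125/3*(-40) = 5000/3 ≈ 1666.7)
B(-244) - j = 271 - 1*5000/3 = 271 - 5000/3 = -4187/3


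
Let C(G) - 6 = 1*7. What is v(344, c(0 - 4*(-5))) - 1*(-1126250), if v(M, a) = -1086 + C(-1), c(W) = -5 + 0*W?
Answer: 1125177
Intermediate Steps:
c(W) = -5 (c(W) = -5 + 0 = -5)
C(G) = 13 (C(G) = 6 + 1*7 = 6 + 7 = 13)
v(M, a) = -1073 (v(M, a) = -1086 + 13 = -1073)
v(344, c(0 - 4*(-5))) - 1*(-1126250) = -1073 - 1*(-1126250) = -1073 + 1126250 = 1125177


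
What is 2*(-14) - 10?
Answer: -38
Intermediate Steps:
2*(-14) - 10 = -28 - 10 = -38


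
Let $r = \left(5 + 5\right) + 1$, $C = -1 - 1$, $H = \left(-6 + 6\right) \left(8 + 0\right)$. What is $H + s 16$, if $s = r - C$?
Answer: $208$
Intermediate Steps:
$H = 0$ ($H = 0 \cdot 8 = 0$)
$C = -2$ ($C = -1 - 1 = -2$)
$r = 11$ ($r = 10 + 1 = 11$)
$s = 13$ ($s = 11 - -2 = 11 + 2 = 13$)
$H + s 16 = 0 + 13 \cdot 16 = 0 + 208 = 208$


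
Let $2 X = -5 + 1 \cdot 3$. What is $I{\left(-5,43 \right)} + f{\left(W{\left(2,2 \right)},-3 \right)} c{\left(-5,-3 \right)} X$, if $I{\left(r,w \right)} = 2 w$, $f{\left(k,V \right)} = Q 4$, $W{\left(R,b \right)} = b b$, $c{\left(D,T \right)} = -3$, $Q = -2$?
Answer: $62$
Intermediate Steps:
$W{\left(R,b \right)} = b^{2}$
$f{\left(k,V \right)} = -8$ ($f{\left(k,V \right)} = \left(-2\right) 4 = -8$)
$X = -1$ ($X = \frac{-5 + 1 \cdot 3}{2} = \frac{-5 + 3}{2} = \frac{1}{2} \left(-2\right) = -1$)
$I{\left(-5,43 \right)} + f{\left(W{\left(2,2 \right)},-3 \right)} c{\left(-5,-3 \right)} X = 2 \cdot 43 + \left(-8\right) \left(-3\right) \left(-1\right) = 86 + 24 \left(-1\right) = 86 - 24 = 62$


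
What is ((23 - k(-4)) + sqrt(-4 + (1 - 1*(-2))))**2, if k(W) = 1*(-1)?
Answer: (24 + I)**2 ≈ 575.0 + 48.0*I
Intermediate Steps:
k(W) = -1
((23 - k(-4)) + sqrt(-4 + (1 - 1*(-2))))**2 = ((23 - 1*(-1)) + sqrt(-4 + (1 - 1*(-2))))**2 = ((23 + 1) + sqrt(-4 + (1 + 2)))**2 = (24 + sqrt(-4 + 3))**2 = (24 + sqrt(-1))**2 = (24 + I)**2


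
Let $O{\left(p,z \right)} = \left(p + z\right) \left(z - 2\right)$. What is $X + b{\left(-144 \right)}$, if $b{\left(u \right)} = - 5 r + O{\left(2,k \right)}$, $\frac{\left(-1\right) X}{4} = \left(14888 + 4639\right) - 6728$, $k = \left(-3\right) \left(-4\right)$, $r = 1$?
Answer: $-51061$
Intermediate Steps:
$k = 12$
$X = -51196$ ($X = - 4 \left(\left(14888 + 4639\right) - 6728\right) = - 4 \left(19527 - 6728\right) = \left(-4\right) 12799 = -51196$)
$O{\left(p,z \right)} = \left(-2 + z\right) \left(p + z\right)$ ($O{\left(p,z \right)} = \left(p + z\right) \left(-2 + z\right) = \left(-2 + z\right) \left(p + z\right)$)
$b{\left(u \right)} = 135$ ($b{\left(u \right)} = \left(-5\right) 1 + \left(12^{2} - 4 - 24 + 2 \cdot 12\right) = -5 + \left(144 - 4 - 24 + 24\right) = -5 + 140 = 135$)
$X + b{\left(-144 \right)} = -51196 + 135 = -51061$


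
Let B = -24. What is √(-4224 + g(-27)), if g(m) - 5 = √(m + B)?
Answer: √(-4219 + I*√51) ≈ 0.055 + 64.954*I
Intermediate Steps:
g(m) = 5 + √(-24 + m) (g(m) = 5 + √(m - 24) = 5 + √(-24 + m))
√(-4224 + g(-27)) = √(-4224 + (5 + √(-24 - 27))) = √(-4224 + (5 + √(-51))) = √(-4224 + (5 + I*√51)) = √(-4219 + I*√51)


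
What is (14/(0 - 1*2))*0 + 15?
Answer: 15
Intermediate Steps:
(14/(0 - 1*2))*0 + 15 = (14/(0 - 2))*0 + 15 = (14/(-2))*0 + 15 = (14*(-½))*0 + 15 = -7*0 + 15 = 0 + 15 = 15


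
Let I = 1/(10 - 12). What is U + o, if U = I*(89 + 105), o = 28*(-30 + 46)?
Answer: 351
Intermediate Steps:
I = -½ (I = 1/(-2) = -½ ≈ -0.50000)
o = 448 (o = 28*16 = 448)
U = -97 (U = -(89 + 105)/2 = -½*194 = -97)
U + o = -97 + 448 = 351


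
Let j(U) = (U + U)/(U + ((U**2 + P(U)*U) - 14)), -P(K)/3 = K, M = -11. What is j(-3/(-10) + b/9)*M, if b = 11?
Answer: 67815/34652 ≈ 1.9570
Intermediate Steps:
P(K) = -3*K
j(U) = 2*U/(-14 + U - 2*U**2) (j(U) = (U + U)/(U + ((U**2 + (-3*U)*U) - 14)) = (2*U)/(U + ((U**2 - 3*U**2) - 14)) = (2*U)/(U + (-2*U**2 - 14)) = (2*U)/(U + (-14 - 2*U**2)) = (2*U)/(-14 + U - 2*U**2) = 2*U/(-14 + U - 2*U**2))
j(-3/(-10) + b/9)*M = (2*(-3/(-10) + 11/9)/(-14 + (-3/(-10) + 11/9) - 2*(-3/(-10) + 11/9)**2))*(-11) = (2*(-3*(-1/10) + 11*(1/9))/(-14 + (-3*(-1/10) + 11*(1/9)) - 2*(-3*(-1/10) + 11*(1/9))**2))*(-11) = (2*(3/10 + 11/9)/(-14 + (3/10 + 11/9) - 2*(3/10 + 11/9)**2))*(-11) = (2*(137/90)/(-14 + 137/90 - 2*(137/90)**2))*(-11) = (2*(137/90)/(-14 + 137/90 - 2*18769/8100))*(-11) = (2*(137/90)/(-14 + 137/90 - 18769/4050))*(-11) = (2*(137/90)/(-34652/2025))*(-11) = (2*(137/90)*(-2025/34652))*(-11) = -6165/34652*(-11) = 67815/34652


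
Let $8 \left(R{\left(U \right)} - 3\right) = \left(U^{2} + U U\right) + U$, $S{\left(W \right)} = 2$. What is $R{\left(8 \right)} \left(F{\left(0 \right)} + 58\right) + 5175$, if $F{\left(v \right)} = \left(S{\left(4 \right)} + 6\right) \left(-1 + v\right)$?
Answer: $6175$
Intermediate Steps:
$R{\left(U \right)} = 3 + \frac{U^{2}}{4} + \frac{U}{8}$ ($R{\left(U \right)} = 3 + \frac{\left(U^{2} + U U\right) + U}{8} = 3 + \frac{\left(U^{2} + U^{2}\right) + U}{8} = 3 + \frac{2 U^{2} + U}{8} = 3 + \frac{U + 2 U^{2}}{8} = 3 + \left(\frac{U^{2}}{4} + \frac{U}{8}\right) = 3 + \frac{U^{2}}{4} + \frac{U}{8}$)
$F{\left(v \right)} = -8 + 8 v$ ($F{\left(v \right)} = \left(2 + 6\right) \left(-1 + v\right) = 8 \left(-1 + v\right) = -8 + 8 v$)
$R{\left(8 \right)} \left(F{\left(0 \right)} + 58\right) + 5175 = \left(3 + \frac{8^{2}}{4} + \frac{1}{8} \cdot 8\right) \left(\left(-8 + 8 \cdot 0\right) + 58\right) + 5175 = \left(3 + \frac{1}{4} \cdot 64 + 1\right) \left(\left(-8 + 0\right) + 58\right) + 5175 = \left(3 + 16 + 1\right) \left(-8 + 58\right) + 5175 = 20 \cdot 50 + 5175 = 1000 + 5175 = 6175$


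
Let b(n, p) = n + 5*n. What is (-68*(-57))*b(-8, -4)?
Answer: -186048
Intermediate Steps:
b(n, p) = 6*n
(-68*(-57))*b(-8, -4) = (-68*(-57))*(6*(-8)) = 3876*(-48) = -186048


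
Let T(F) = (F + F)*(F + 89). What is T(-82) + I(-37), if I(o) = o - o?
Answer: -1148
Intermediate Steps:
I(o) = 0
T(F) = 2*F*(89 + F) (T(F) = (2*F)*(89 + F) = 2*F*(89 + F))
T(-82) + I(-37) = 2*(-82)*(89 - 82) + 0 = 2*(-82)*7 + 0 = -1148 + 0 = -1148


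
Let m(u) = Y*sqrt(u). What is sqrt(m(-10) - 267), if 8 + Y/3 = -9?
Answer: sqrt(-267 - 51*I*sqrt(10)) ≈ 4.7396 - 17.014*I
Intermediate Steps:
Y = -51 (Y = -24 + 3*(-9) = -24 - 27 = -51)
m(u) = -51*sqrt(u)
sqrt(m(-10) - 267) = sqrt(-51*I*sqrt(10) - 267) = sqrt(-267 - 51*I*sqrt(10))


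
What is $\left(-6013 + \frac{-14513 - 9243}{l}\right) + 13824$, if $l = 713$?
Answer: $\frac{5545487}{713} \approx 7777.7$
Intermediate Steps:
$\left(-6013 + \frac{-14513 - 9243}{l}\right) + 13824 = \left(-6013 + \frac{-14513 - 9243}{713}\right) + 13824 = \left(-6013 + \left(-14513 - 9243\right) \frac{1}{713}\right) + 13824 = \left(-6013 - \frac{23756}{713}\right) + 13824 = - \frac{4311025}{713} + 13824 = \frac{5545487}{713}$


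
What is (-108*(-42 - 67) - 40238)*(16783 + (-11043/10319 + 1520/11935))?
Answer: -11766889452065844/24631453 ≈ -4.7772e+8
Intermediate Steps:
(-108*(-42 - 67) - 40238)*(16783 + (-11043/10319 + 1520/11935)) = (-108*(-109) - 40238)*(16783 + (-11043*1/10319 + 1520*(1/11935))) = (11772 - 40238)*(16783 + (-11043/10319 + 304/2387)) = -28466*(16783 - 23222665/24631453) = -28466*413366453034/24631453 = -11766889452065844/24631453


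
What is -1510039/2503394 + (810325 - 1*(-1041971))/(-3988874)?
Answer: -5330190999355/4992861619178 ≈ -1.0676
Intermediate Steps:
-1510039/2503394 + (810325 - 1*(-1041971))/(-3988874) = -1510039*1/2503394 + (810325 + 1041971)*(-1/3988874) = -1510039/2503394 + 1852296*(-1/3988874) = -1510039/2503394 - 926148/1994437 = -5330190999355/4992861619178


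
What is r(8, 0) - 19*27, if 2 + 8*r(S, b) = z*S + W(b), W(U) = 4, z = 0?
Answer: -2051/4 ≈ -512.75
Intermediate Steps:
r(S, b) = 1/4 (r(S, b) = -1/4 + (0*S + 4)/8 = -1/4 + (0 + 4)/8 = -1/4 + (1/8)*4 = -1/4 + 1/2 = 1/4)
r(8, 0) - 19*27 = 1/4 - 19*27 = 1/4 - 513 = -2051/4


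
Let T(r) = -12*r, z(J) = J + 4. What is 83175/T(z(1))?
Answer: -5545/4 ≈ -1386.3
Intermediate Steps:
z(J) = 4 + J
83175/T(z(1)) = 83175/((-12*(4 + 1))) = 83175/((-12*5)) = 83175/(-60) = 83175*(-1/60) = -5545/4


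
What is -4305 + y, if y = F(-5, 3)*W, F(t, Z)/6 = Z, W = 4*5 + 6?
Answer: -3837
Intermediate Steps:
W = 26 (W = 20 + 6 = 26)
F(t, Z) = 6*Z
y = 468 (y = (6*3)*26 = 18*26 = 468)
-4305 + y = -4305 + 468 = -3837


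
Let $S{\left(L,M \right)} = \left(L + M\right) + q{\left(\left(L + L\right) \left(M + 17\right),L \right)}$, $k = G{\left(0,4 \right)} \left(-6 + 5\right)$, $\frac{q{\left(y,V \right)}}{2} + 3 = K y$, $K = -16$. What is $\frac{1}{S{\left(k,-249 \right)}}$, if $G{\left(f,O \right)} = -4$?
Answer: $\frac{1}{59141} \approx 1.6909 \cdot 10^{-5}$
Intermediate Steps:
$q{\left(y,V \right)} = -6 - 32 y$ ($q{\left(y,V \right)} = -6 + 2 \left(- 16 y\right) = -6 - 32 y$)
$k = 4$ ($k = - 4 \left(-6 + 5\right) = \left(-4\right) \left(-1\right) = 4$)
$S{\left(L,M \right)} = -6 + L + M - 64 L \left(17 + M\right)$ ($S{\left(L,M \right)} = \left(L + M\right) - \left(6 + 32 \left(L + L\right) \left(M + 17\right)\right) = \left(L + M\right) - \left(6 + 32 \cdot 2 L \left(17 + M\right)\right) = \left(L + M\right) - \left(6 + 64 L \left(17 + M\right)\right) = -6 + L + M - 64 L \left(17 + M\right)$)
$\frac{1}{S{\left(k,-249 \right)}} = \frac{1}{-6 + 4 - 249 - 256 \left(17 - 249\right)} = \frac{1}{-6 + 4 - 249 - 256 \left(-232\right)} = \frac{1}{-6 + 4 - 249 + 59392} = \frac{1}{59141}$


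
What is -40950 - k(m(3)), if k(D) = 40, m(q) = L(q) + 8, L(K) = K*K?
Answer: -40990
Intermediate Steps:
L(K) = K²
m(q) = 8 + q² (m(q) = q² + 8 = 8 + q²)
-40950 - k(m(3)) = -40950 - 1*40 = -40950 - 40 = -40990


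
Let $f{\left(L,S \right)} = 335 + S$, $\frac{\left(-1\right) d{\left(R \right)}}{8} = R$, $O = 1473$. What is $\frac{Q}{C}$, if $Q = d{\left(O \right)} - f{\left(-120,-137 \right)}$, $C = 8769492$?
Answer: $- \frac{1997}{1461582} \approx -0.0013663$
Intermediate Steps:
$d{\left(R \right)} = - 8 R$
$Q = -11982$ ($Q = \left(-8\right) 1473 - \left(335 - 137\right) = -11784 - 198 = -11982$)
$\frac{Q}{C} = - \frac{11982}{8769492} = \left(-11982\right) \frac{1}{8769492} = - \frac{1997}{1461582}$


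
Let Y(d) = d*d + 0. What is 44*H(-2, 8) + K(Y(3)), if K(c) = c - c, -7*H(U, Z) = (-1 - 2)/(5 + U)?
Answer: 44/7 ≈ 6.2857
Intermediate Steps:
H(U, Z) = 3/(7*(5 + U)) (H(U, Z) = -(-1 - 2)/(7*(5 + U)) = -(-3)/(7*(5 + U)) = 3/(7*(5 + U)))
Y(d) = d**2 (Y(d) = d**2 + 0 = d**2)
K(c) = 0
44*H(-2, 8) + K(Y(3)) = 44*(3/(7*(5 - 2))) + 0 = 44*((3/7)/3) + 0 = 44*((3/7)*(1/3)) + 0 = 44*(1/7) + 0 = 44/7 + 0 = 44/7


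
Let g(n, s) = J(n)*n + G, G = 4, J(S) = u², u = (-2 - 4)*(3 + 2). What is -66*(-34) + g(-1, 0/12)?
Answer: 1348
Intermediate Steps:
u = -30 (u = -6*5 = -30)
J(S) = 900 (J(S) = (-30)² = 900)
g(n, s) = 4 + 900*n (g(n, s) = 900*n + 4 = 4 + 900*n)
-66*(-34) + g(-1, 0/12) = -66*(-34) + (4 + 900*(-1)) = 2244 + (4 - 900) = 2244 - 896 = 1348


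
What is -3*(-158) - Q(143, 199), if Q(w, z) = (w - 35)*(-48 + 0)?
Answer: 5658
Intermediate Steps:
Q(w, z) = 1680 - 48*w (Q(w, z) = (-35 + w)*(-48) = 1680 - 48*w)
-3*(-158) - Q(143, 199) = -3*(-158) - (1680 - 48*143) = 474 - (1680 - 6864) = 474 - 1*(-5184) = 474 + 5184 = 5658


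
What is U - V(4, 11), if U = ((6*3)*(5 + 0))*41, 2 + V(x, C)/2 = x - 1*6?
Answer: 3698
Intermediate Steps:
V(x, C) = -16 + 2*x (V(x, C) = -4 + 2*(x - 1*6) = -4 + 2*(x - 6) = -4 + 2*(-6 + x) = -4 + (-12 + 2*x) = -16 + 2*x)
U = 3690 (U = (18*5)*41 = 90*41 = 3690)
U - V(4, 11) = 3690 - (-16 + 2*4) = 3690 - (-16 + 8) = 3690 - 1*(-8) = 3690 + 8 = 3698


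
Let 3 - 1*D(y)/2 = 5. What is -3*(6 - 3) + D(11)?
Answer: -13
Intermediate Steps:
D(y) = -4 (D(y) = 6 - 2*5 = 6 - 10 = -4)
-3*(6 - 3) + D(11) = -3*(6 - 3) - 4 = -3*3 - 4 = -9 - 4 = -13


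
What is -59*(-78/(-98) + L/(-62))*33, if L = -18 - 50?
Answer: -5597625/1519 ≈ -3685.1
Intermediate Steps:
L = -68
-59*(-78/(-98) + L/(-62))*33 = -59*(-78/(-98) - 68/(-62))*33 = -59*(-78*(-1/98) - 68*(-1/62))*33 = -59*(39/49 + 34/31)*33 = -59*2875/1519*33 = -169625/1519*33 = -5597625/1519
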